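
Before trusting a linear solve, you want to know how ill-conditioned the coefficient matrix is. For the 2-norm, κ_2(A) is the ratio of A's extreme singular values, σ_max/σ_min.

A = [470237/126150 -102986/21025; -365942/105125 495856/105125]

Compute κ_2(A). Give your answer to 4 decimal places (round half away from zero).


AᵀA = [12305539369/473062500 -1367076641/39421875; -1367076641/39421875 607640996/13140625]; tr = 1367224609/18922500, det = 1336336/4730625
solving λ² − 1367224609/18922500·λ + 1336336/4730625 = 0 gives λ = 289/4, 18496/4730625
σ_max=√(289/4)=(17/2), σ_min=√(18496/4730625)=(136/2175) → κ = 135.9375

135.9375


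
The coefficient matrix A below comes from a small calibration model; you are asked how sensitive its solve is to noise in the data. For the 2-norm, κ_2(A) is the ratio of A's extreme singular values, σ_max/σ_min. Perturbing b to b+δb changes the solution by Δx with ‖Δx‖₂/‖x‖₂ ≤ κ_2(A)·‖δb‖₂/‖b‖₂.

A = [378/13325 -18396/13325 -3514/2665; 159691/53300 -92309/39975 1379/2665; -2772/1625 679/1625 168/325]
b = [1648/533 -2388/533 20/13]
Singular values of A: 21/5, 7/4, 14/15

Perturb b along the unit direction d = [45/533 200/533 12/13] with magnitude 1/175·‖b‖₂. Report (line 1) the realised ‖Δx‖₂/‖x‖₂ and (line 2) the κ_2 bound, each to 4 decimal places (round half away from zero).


0.0140
0.0257

σ_max = 21/5, σ_min = 14/15
κ_2(A) = (21/5) / (14/15) = 4.5000
perturbation bound = 4.5000·1/175 = 0.0257
solve Ax = b  →  x = [-1.5848 -0.5257 -1.8286]
2-norm of b is 5.6569; of x, 2.4762
re-solving with b+δb shifts x by Δx of norm 0.0346
realised ‖Δx‖/‖x‖ = 0.0140
tightness: 0.0140 against a bound of 0.0257 (unrounded ratio ≈ 0.5439)


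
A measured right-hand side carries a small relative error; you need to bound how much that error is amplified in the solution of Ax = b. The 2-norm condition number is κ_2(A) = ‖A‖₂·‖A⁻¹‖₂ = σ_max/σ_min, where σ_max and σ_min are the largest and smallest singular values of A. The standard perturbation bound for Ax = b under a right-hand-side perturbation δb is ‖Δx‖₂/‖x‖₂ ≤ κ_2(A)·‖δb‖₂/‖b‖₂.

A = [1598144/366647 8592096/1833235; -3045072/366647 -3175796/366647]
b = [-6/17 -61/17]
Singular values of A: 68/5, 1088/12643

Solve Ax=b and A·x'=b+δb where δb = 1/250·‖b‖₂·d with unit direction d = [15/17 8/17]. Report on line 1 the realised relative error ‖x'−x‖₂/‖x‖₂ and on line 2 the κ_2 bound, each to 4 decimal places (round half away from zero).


largest singular value 68/5, smallest 1088/12643
κ = σ_max/σ_min = (68/5)/(1088/12643) = 158.0375
perturbation bound = 158.0375·1/250 = 0.6322
solve Ax = b  →  x = [16.9817 -15.8684]
2-norm of b is 3.6056; of x, 23.2419
δb = ε·‖b‖·d = [0.0127 0.0068]; solving A·Δx = δb gives ‖Δx‖ = 0.1676
relative error = 0.0072
realised/bound (from unrounded values) ≈ 0.0114

0.0072
0.6322


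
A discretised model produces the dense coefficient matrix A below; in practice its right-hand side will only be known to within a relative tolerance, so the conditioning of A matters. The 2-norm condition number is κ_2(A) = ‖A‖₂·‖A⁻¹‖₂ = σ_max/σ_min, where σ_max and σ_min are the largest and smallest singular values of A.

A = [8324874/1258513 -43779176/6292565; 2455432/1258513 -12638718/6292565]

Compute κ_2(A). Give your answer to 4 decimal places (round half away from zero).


AᵀA = [75332673422500/1583854971169 -79097927328000/1583854971169; -79097927328000/1583854971169 83054137756900/1583854971169]; tr = 188331523400/1883299609, det = 156250000/1883299609
eigenvalues of AᵀA: λ = (tr ± √(tr²−4·det))/2 = 100, 1562500/1883299609
κ_2(A) = √(λ_max/λ_min) = √(100 / (1562500/1883299609)) = 347.1760

347.1760


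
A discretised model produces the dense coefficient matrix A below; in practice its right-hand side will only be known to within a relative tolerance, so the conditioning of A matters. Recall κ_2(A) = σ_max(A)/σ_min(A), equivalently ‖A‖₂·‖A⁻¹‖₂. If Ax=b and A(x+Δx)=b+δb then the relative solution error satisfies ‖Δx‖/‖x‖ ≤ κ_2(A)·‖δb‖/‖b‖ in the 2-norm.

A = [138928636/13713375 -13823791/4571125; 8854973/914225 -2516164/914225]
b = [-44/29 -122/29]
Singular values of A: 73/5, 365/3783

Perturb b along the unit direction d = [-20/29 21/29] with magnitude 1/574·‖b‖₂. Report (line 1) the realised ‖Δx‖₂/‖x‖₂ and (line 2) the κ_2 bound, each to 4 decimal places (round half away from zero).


0.0039
0.2636

σ_max = 73/5, σ_min = 365/3783
κ_2(A) = (73/5) / (365/3783) = 151.3200
perturbation bound = 151.3200·1/574 = 0.2636
solve Ax = b  →  x = [-6.0671 -19.8229]
2-norm of b is 4.4721; of x, 20.7306
re-solving with b+δb shifts x by Δx of norm 0.0808
realised ‖Δx‖/‖x‖ = 0.0039
tightness: 0.0039 against a bound of 0.2636 (unrounded ratio ≈ 0.0148)


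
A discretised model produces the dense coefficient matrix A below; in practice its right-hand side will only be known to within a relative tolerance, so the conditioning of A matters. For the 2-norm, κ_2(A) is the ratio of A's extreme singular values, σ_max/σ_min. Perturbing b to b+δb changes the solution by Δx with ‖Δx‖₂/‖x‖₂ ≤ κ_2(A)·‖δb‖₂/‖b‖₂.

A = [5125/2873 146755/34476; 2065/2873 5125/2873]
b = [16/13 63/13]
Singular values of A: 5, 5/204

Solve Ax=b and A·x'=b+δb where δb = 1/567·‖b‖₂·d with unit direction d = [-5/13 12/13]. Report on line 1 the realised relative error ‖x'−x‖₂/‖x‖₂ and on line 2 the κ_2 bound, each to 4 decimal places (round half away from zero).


0.0022
0.3598

from the listed singular values, σ₁ = 5, σ_n = 5/204
κ = σ_max/σ_min = 5/(5/204) = 204.0000
worst-case relative error ≤ 204.0000 × 1/567 = 0.3598
solve Ax = b  →  x = [-150.4154 63.3231]
‖b‖ = 5.0000, ‖x‖ = 163.2011
δb = ε·‖b‖·d = [-0.0034 0.0081]; solving A·Δx = δb gives ‖Δx‖ = 0.3598
dividing the unrounded norms, ‖Δx‖/‖x‖ = 0.0022
so the bound overstates the realised error by a factor of ≈ 163.2011 (computed from the unrounded values)


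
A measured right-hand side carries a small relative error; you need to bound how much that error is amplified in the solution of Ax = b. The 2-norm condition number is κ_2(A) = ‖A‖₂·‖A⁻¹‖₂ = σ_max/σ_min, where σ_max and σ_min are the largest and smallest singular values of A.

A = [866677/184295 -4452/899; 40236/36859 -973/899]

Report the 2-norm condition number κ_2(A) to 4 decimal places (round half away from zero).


M = AᵀA = [470911609/20205025 -98882784/4041005; -98882784/4041005 20767033/808201]. tr(M)=1177274/24025, det(M)=2401/24025
λ_max, λ_min = (1177274/24025 ± √1385743334976/577200625)/2 = 49, 49/24025
σ_max=√49=7, σ_min=√(49/24025)=(7/155) → κ = 155.0000

155.0000


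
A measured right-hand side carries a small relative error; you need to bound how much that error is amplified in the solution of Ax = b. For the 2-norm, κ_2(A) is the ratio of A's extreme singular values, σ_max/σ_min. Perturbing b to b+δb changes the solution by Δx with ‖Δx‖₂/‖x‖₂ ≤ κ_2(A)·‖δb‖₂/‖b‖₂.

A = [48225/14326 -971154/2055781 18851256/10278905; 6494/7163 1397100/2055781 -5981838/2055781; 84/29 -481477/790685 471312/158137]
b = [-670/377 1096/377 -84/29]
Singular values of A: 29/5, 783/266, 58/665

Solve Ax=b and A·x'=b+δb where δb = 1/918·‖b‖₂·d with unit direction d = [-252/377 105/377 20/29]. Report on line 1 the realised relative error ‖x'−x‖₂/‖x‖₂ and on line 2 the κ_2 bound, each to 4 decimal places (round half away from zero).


largest singular value 29/5, smallest 58/665
condition number: (29/5) ÷ (58/665) = 66.5000
worst-case relative error ≤ 66.5000 × 1/918 = 0.0724
solve Ax = b  →  x = [0.0164 0.2125 -0.9444]
2-norm of b is 4.4721; of x, 0.9681
re-solving with b+δb shifts x by Δx of norm 0.0559
realised ‖Δx‖/‖x‖ = 0.0577
so the bound overstates the realised error by a factor of ≈ 1.2556 (computed from the unrounded values)

0.0577
0.0724


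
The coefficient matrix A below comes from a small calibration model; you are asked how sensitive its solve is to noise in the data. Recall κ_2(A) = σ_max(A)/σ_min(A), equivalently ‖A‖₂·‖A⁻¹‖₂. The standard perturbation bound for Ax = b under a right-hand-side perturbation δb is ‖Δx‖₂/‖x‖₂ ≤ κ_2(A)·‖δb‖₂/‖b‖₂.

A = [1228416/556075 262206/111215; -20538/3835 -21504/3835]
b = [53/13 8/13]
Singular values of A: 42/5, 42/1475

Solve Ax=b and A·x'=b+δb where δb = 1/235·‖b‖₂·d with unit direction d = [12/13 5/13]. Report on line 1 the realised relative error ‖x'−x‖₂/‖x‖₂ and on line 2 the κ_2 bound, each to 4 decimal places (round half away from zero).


0.0044
1.2553

largest singular value 42/5, smallest 42/1475
condition number: (42/5) ÷ (42/1475) = 295.0000
bound on ‖Δx‖/‖x‖: κ·ε = 295.0000·1/235 = 1.2553
solve Ax = b  →  x = [-101.6420 96.9663]
‖b‖ = 4.1231, ‖x‖ = 140.4762
Δx = A⁻¹·δb where δb = 1/235·4.1231·d; ‖Δx‖ = 0.6162
dividing the unrounded norms, ‖Δx‖/‖x‖ = 0.0044
so the bound overstates the realised error by a factor of ≈ 286.1921 (computed from the unrounded values)


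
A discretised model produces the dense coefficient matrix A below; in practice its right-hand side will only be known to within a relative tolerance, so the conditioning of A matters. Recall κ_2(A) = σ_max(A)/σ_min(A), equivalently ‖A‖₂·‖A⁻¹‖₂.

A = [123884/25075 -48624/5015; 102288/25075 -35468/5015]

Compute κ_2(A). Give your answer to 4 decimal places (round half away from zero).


40.1200

M = AᵀA = [1032403216/25150225 -386067456/5030045; -386067456/5030045 144890896/1006009]. tr(M)=16106144/87025, det(M)=73984/3481
solving λ² − 16106144/87025·λ + 73984/3481 = 0 gives λ = 4624/25, 400/3481
so κ_2 = √((4624/25) / (400/3481)) = 40.1200


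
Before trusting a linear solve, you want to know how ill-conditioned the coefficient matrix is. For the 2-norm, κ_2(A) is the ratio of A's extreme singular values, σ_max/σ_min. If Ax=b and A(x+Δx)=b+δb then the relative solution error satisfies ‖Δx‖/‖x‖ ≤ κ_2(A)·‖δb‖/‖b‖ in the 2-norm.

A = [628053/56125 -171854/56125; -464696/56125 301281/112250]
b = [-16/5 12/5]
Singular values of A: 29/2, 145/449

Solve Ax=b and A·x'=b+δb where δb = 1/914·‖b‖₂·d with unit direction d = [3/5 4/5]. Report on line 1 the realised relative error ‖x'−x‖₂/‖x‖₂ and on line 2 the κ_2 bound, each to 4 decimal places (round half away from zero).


0.0491
0.0491

σ_max = 29/2, σ_min = 145/449
κ = σ_max/σ_min = (29/2)/(145/449) = 44.9000
perturbation bound = 44.9000·1/914 = 0.0491
solve Ax = b  →  x = [-0.2648 0.0772]
2-norm of b is 4.0000; of x, 0.2759
re-solving with b+δb shifts x by Δx of norm 0.0136
relative error = 0.0491
so the bound is sharp here: realised error equals the bound


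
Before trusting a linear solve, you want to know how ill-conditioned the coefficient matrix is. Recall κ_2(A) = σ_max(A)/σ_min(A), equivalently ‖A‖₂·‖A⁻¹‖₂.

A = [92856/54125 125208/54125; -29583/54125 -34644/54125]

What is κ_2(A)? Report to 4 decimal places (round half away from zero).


54.1250

M = AᵀA = [607833/187489 809676/187489; 809676/187489 1080144/187489]. tr(M)=1687977/187489, det(M)=5184/187489
eigenvalues of AᵀA: λ = (tr ± √(tr²−4·det))/2 = 9, 576/187489
κ = σ_max/σ_min = 3/(24/433) = 54.1250


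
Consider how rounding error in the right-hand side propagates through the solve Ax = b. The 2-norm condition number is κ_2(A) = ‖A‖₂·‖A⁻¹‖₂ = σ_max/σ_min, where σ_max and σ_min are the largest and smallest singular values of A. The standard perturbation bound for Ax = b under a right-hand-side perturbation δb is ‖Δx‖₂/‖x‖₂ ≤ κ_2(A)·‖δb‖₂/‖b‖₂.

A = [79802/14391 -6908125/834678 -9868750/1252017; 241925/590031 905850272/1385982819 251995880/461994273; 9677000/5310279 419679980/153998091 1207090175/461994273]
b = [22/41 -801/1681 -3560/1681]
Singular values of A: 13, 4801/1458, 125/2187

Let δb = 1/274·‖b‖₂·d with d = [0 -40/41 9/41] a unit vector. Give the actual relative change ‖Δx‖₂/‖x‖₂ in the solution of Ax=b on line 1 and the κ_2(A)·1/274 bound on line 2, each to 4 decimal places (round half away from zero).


0.2332
0.8301

largest singular value 13, smallest 125/2187
κ = σ_max/σ_min = 13/(125/2187) = 227.4480
worst-case relative error ≤ 227.4480 × 1/274 = 0.8301
solve Ax = b  →  x = [-0.5311 -0.2206 -0.2101]
‖b‖₂ = 2.2361 and ‖x‖₂ = 0.6122
with δb = [0.0000 -0.0080 0.0018], A·Δx = δb → ‖Δx‖ = 0.1428
relative error = 0.2332
tightness: 0.2332 against a bound of 0.8301 (unrounded ratio ≈ 0.2810)


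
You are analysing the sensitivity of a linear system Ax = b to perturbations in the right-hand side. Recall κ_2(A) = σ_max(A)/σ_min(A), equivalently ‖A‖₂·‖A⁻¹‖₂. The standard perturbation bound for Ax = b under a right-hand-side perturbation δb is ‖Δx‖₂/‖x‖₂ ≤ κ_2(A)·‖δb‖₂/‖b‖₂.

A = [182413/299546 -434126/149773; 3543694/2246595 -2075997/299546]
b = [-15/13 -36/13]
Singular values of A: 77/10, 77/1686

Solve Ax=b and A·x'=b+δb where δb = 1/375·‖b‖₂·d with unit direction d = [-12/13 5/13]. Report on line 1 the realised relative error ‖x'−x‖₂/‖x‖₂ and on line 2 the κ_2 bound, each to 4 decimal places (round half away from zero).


0.4496
0.4496

from the listed singular values, σ₁ = 77/10, σ_n = 77/1686
condition number: (77/10) ÷ (77/1686) = 168.6000
κ_2(A)·‖δb‖/‖b‖ = 0.4496
solve Ax = b  →  x = [-0.0855 0.3801]
‖b‖ = 3.0000, ‖x‖ = 0.3896
re-solving with b+δb shifts x by Δx of norm 0.1752
realised ‖Δx‖/‖x‖ = 0.4496
realised/bound = 1 exactly: the bound is attained for this b and d


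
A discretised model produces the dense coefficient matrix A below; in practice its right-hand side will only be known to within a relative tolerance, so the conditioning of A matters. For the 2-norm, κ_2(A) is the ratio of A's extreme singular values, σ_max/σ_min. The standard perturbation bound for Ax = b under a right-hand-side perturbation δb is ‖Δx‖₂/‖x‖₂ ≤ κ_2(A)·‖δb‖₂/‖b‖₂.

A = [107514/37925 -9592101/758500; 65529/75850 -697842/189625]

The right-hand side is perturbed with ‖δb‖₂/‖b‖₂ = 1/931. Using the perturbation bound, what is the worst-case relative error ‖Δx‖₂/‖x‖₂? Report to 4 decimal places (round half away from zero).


0.3974

form AᵀA = [1971945/224516 -21907179/561290; -21907179/561290 3894639489/22451600] with trace 99800829/547600 and determinant 531441/2190400
λ_max, λ_min = (99800829/547600 ± √9959914451995641/299865760000)/2 = 729/4, 729/547600
κ = σ_max/σ_min = (27/2)/(27/740) = 370.0000
κ_2(A)·‖δb‖/‖b‖ = 0.3974


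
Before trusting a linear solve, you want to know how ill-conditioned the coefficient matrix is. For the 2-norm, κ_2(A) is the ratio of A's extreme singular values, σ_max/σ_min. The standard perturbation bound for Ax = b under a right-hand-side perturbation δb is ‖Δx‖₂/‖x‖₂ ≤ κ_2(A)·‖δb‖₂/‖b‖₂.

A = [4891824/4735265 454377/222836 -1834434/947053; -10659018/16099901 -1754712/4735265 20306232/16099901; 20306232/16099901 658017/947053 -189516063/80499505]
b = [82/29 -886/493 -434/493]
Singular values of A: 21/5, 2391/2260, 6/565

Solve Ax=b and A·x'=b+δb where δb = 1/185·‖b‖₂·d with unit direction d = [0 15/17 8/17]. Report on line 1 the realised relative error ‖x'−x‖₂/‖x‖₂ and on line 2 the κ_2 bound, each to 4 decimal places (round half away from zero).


from the listed singular values, σ₁ = 21/5, σ_n = 6/565
condition number: (21/5) ÷ (6/565) = 395.5000
worst-case relative error ≤ 395.5000 × 1/185 = 2.1378
solve Ax = b  →  x = [-166.3974 1.8921 -88.2132]
2-norm of b is 3.4641; of x, 188.3434
re-solving with b+δb shifts x by Δx of norm 1.7633
relative error = 0.0094
tightness: 0.0094 against a bound of 2.1378 (unrounded ratio ≈ 0.0044)

0.0094
2.1378


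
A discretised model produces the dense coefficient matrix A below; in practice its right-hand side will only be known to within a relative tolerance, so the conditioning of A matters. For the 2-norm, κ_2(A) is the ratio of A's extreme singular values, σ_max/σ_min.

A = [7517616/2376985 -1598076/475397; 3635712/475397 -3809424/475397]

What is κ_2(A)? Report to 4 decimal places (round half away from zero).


394.0625

AᵀA = [2289790497024/33432294025 -480849493824/6686458805; -480849493824/6686458805 100979633808/1337291761]; tr = 5724472464/39753025, det = 5308416/39753025
solving λ² − 5724472464/39753025·λ + 5308416/39753025 = 0 gives λ = 144, 36864/39753025
σ_max=√144=12, σ_min=√(36864/39753025)=(192/6305) → κ = 394.0625


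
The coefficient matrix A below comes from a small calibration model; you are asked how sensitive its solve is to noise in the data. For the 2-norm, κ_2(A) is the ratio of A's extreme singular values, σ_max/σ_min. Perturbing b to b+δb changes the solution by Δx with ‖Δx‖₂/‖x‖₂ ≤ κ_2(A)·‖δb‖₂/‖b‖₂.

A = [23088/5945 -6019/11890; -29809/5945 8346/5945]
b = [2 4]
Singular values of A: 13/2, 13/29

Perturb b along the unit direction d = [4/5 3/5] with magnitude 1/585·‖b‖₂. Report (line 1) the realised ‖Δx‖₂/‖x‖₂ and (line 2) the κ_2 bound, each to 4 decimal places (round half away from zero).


0.0019
0.0248

largest singular value 13/2, smallest 13/29
κ = σ_max/σ_min = (13/2)/(13/29) = 14.5000
bound on ‖Δx‖/‖x‖: κ·ε = 14.5000·1/585 = 0.0248
solve Ax = b  →  x = [1.6585 8.7730]
‖b‖ = 4.4721, ‖x‖ = 8.9284
with δb = [0.0061 0.0046], A·Δx = δb → ‖Δx‖ = 0.0171
relative error = 0.0019
so the bound overstates the realised error by a factor of ≈ 12.9769 (computed from the unrounded values)


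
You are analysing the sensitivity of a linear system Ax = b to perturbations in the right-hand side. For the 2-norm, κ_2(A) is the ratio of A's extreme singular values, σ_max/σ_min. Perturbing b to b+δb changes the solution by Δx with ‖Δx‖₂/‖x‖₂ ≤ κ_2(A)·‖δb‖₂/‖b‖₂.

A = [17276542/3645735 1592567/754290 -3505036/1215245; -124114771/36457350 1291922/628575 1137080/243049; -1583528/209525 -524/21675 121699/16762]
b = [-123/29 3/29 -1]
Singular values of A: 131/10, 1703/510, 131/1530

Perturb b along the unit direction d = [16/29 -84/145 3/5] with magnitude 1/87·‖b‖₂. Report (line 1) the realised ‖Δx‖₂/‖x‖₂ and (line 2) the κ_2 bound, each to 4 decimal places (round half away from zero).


0.0167
1.7586

from the listed singular values, σ₁ = 131/10, σ_n = 131/1530
κ = σ_max/σ_min = (131/10)/(131/1530) = 153.0000
bound on ‖Δx‖/‖x‖: κ·ε = 153.0000·1/87 = 1.7586
solve Ax = b  →  x = [-21.6683 15.6958 -22.6410]
2-norm of b is 4.3589; of x, 35.0498
with δb = [0.0276 -0.0290 0.0301], A·Δx = δb → ‖Δx‖ = 0.5852
relative error = 0.0167
so the bound overstates the realised error by a factor of ≈ 105.3367 (computed from the unrounded values)


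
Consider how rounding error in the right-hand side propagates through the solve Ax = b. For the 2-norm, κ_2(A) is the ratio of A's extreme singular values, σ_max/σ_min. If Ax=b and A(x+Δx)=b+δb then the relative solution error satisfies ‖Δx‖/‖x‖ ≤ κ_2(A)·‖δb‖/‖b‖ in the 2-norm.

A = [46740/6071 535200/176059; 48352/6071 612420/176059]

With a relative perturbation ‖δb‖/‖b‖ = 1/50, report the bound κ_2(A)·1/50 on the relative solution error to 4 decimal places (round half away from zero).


AᵀA = [4522543504/36857041 1883688960/36857041; 1883688960/36857041 786560400/36857041]; tr = 31414816/218089, det = 1440000/218089
char-poly roots: 144 and 10000/218089
κ_2(A) = √(λ_max/λ_min) = √(144 / (10000/218089)) = 56.0400
κ_2(A)·‖δb‖/‖b‖ = 1.1208

1.1208


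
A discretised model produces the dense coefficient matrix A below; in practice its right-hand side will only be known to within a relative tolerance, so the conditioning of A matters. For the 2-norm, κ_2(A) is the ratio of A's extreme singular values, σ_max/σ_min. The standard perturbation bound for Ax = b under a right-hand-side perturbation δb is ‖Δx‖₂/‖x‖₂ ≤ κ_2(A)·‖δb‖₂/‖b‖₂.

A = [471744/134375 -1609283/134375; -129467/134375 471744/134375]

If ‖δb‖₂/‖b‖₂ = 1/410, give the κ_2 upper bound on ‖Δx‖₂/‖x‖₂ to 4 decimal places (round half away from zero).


0.5244

form AᵀA = [382886569/28890625 -1312391808/28890625; -1312391808/28890625 4499734681/28890625] with trace 7812194/46225 and determinant 28561/46225
λ_max, λ_min = (7812194/46225 ± √61025094164736/2136750625)/2 = 169, 169/46225
κ_2(A) = √(λ_max/λ_min) = √(169 / (169/46225)) = 215.0000
worst-case relative error ≤ 215.0000 × 1/410 = 0.5244


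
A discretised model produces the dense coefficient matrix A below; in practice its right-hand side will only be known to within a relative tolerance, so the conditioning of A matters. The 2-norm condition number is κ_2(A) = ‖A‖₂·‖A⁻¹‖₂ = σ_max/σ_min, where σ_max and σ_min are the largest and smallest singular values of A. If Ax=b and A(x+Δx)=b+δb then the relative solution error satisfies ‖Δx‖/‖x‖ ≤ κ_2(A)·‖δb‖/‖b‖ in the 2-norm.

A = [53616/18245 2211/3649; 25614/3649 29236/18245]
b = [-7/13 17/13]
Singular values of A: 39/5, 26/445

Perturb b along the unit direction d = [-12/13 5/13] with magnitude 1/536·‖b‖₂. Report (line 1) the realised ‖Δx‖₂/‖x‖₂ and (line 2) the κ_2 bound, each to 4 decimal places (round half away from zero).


0.0026
0.2491

largest singular value 39/5, smallest 26/445
κ = σ_max/σ_min = (39/5)/(26/445) = 133.5000
κ_2(A)·‖δb‖/‖b‖ = 0.2491
solve Ax = b  →  x = [-3.6320 16.7261]
2-norm of b is 1.4142; of x, 17.1159
δb = ε·‖b‖·d = [-0.0024 0.0010]; solving A·Δx = δb gives ‖Δx‖ = 0.0452
realised ‖Δx‖/‖x‖ = 0.0026
tightness: 0.0026 against a bound of 0.2491 (unrounded ratio ≈ 0.0106)


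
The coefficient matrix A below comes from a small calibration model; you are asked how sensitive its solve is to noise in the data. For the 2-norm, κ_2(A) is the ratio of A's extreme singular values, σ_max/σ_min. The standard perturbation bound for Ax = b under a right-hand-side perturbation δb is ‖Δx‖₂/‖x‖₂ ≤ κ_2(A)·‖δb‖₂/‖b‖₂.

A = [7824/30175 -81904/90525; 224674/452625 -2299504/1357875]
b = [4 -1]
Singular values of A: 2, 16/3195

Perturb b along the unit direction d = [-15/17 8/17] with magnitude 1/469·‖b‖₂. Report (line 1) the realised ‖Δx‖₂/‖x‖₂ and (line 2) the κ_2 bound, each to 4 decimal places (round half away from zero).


0.0022
0.8515

from the listed singular values, σ₁ = 2, σ_n = 16/3195
κ_2(A) = 2 / (16/3195) = 399.3750
κ_2(A)·‖δb‖/‖b‖ = 0.8515
solve Ax = b  →  x = [-766.6600 -224.1300]
‖b‖ = 4.1231, ‖x‖ = 798.7502
δb = ε·‖b‖·d = [-0.0078 0.0041]; solving A·Δx = δb gives ‖Δx‖ = 1.7555
dividing the unrounded norms, ‖Δx‖/‖x‖ = 0.0022
so the bound overstates the realised error by a factor of ≈ 387.4507 (computed from the unrounded values)


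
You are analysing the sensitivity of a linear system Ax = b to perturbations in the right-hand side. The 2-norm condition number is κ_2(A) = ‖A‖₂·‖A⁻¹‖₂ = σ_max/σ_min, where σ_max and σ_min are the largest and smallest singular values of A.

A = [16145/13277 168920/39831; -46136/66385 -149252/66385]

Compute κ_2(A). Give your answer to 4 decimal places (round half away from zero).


AᵀA = [29913689/15249025 307397944/45747075; 307397944/45747075 3162057424/137241225]; tr = 137251225/5489649, det = 250000/5489649
λ_max, λ_min = (137251225/5489649 ± √18832409115000625/30136246143201)/2 = 25, 10000/5489649
κ = σ_max/σ_min = 5/(100/2343) = 117.1500

117.1500


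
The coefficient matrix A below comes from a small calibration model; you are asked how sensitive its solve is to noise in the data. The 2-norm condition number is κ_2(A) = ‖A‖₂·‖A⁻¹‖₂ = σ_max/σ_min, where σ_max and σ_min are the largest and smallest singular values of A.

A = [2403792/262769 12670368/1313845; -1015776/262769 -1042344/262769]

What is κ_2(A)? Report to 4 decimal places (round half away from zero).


209.1000

M = AᵀA = [40295957760/408565369 211543605504/2042826845; 211543605504/2042826845 1110652370496/10214134225]. tr(M)=2518491456/12145225, det(M)=11943936/12145225
char-poly roots: 5184/25 and 2304/485809
so κ_2 = √((5184/25) / (2304/485809)) = 209.1000


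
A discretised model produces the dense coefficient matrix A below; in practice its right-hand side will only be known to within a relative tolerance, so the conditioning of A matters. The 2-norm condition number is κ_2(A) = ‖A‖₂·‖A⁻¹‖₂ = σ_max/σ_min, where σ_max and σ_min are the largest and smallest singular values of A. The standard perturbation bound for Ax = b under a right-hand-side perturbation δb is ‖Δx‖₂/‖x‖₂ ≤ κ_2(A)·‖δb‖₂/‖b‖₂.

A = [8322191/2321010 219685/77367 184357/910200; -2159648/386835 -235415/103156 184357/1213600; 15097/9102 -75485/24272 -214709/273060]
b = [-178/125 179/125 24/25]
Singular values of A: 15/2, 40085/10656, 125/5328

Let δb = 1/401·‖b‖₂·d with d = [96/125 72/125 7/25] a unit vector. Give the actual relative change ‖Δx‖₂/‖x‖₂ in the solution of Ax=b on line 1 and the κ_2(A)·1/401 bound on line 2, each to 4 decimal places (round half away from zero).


σ_max = 15/2, σ_min = 125/5328
κ = σ_max/σ_min = (15/2)/(125/5328) = 319.6800
κ_2(A)·‖δb‖/‖b‖ = 0.7972
solve Ax = b  →  x = [-0.1132 -0.3543 -0.0584]
2-norm of b is 2.2361; of x, 0.3765
with δb = [0.0043 0.0032 0.0016], A·Δx = δb → ‖Δx‖ = 0.2377
relative error = 0.6312
so the bound overstates the realised error by a factor of ≈ 1.2629 (computed from the unrounded values)

0.6312
0.7972


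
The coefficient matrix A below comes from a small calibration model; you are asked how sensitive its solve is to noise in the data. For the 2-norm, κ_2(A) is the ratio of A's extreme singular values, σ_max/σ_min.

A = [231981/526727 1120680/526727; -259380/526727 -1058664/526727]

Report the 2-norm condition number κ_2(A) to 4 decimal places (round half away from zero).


M = AᵀA = [3511881/8046209 15503400/8046209; 15503400/8046209 68927616/8046209]. tr(M)=1766817/196249, det(M)=5184/196249
λ_max, λ_min = (1766817/196249 ± √3117572892225/38513670001)/2 = 9, 576/196249
κ_2(A) = √(λ_max/λ_min) = √(9 / (576/196249)) = 55.3750

55.3750


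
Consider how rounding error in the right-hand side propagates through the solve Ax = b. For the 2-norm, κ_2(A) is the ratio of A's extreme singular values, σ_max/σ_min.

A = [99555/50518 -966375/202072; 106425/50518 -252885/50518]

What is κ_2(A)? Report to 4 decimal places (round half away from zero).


form AᵀA = [12626325/1517282 -242402625/12138256; -242402625/12138256 2327103225/48553024] with trace 16160625/287296 and determinant 50625/1149184
eigenvalues of AᵀA: λ = (tr ± √(tr²−4·det))/2 = 225/4, 225/287296
κ = σ_max/σ_min = (15/2)/(15/536) = 268.0000

268.0000


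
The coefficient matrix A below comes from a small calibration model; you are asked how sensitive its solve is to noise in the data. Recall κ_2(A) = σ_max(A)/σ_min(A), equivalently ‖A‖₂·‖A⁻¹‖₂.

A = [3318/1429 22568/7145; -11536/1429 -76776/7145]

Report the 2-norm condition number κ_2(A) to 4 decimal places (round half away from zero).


form AᵀA = [144088420/2042041 192113712/2042041; 192113712/2042041 256154752/2042041] with trace 400243172/2042041 and determinant 614656/2042041
solving λ² − 400243172/2042041·λ + 614656/2042041 = 0 gives λ = 196, 3136/2042041
so κ_2 = √(196 / (3136/2042041)) = 357.2500

357.2500


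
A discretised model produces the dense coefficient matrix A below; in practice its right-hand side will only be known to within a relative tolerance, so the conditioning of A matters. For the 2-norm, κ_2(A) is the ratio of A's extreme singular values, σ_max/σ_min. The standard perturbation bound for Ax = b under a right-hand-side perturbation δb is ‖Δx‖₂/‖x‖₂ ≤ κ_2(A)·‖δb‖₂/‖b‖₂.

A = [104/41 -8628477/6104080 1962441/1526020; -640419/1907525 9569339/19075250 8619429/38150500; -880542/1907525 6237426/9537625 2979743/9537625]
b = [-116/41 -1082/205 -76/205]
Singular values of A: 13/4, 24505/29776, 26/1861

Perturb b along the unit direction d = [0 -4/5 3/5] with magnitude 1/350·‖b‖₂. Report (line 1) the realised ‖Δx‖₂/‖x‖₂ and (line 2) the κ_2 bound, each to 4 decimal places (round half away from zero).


largest singular value 13/4, smallest 26/1861
κ_2(A) = (13/4) / (26/1861) = 232.6250
κ_2(A)·‖δb‖/‖b‖ = 0.6646
solve Ax = b  →  x = [-172.2769 -185.8578 133.3178]
2-norm of b is 6.0000; of x, 286.3496
δb = ε·‖b‖·d = [0.0000 -0.0137 0.0103]; solving A·Δx = δb gives ‖Δx‖ = 1.2270
dividing the unrounded norms, ‖Δx‖/‖x‖ = 0.0043
tightness: 0.0043 against a bound of 0.6646 (unrounded ratio ≈ 0.0064)

0.0043
0.6646


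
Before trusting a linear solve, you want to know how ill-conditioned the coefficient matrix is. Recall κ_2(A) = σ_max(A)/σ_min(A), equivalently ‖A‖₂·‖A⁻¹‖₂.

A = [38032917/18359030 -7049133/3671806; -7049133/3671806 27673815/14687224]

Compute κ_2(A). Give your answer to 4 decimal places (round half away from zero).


69.8560

form AᵀA = [1598549153877/200388812450 -2434932668259/320622099920; -2434932668259/320622099920 1855986270489/256497679936] with trace 115996705929/7624782400 and determinant 57836025/1219965184
char-poly roots: 1521/100 and 950625/304991296
σ_max=√(1521/100)=(39/10), σ_min=√(950625/304991296)=(975/17464) → κ = 69.8560


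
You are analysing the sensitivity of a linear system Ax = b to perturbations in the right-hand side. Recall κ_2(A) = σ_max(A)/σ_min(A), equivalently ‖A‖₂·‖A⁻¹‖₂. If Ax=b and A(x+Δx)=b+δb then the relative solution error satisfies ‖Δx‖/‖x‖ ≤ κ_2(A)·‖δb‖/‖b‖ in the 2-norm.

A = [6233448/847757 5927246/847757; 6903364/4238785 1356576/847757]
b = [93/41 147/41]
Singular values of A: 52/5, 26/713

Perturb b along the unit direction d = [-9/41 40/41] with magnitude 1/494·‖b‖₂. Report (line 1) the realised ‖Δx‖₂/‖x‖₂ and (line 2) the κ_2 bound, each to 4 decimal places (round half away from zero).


largest singular value 52/5, smallest 26/713
κ = σ_max/σ_min = (52/5)/(26/713) = 285.2000
worst-case relative error ≤ 285.2000 × 1/494 = 0.5773
solve Ax = b  →  x = [-56.5285 59.7732]
2-norm of b is 4.2426; of x, 82.2697
Δx = A⁻¹·δb where δb = 1/494·4.2426·d; ‖Δx‖ = 0.2355
dividing the unrounded norms, ‖Δx‖/‖x‖ = 0.0029
realised/bound (from unrounded values) ≈ 0.0050

0.0029
0.5773


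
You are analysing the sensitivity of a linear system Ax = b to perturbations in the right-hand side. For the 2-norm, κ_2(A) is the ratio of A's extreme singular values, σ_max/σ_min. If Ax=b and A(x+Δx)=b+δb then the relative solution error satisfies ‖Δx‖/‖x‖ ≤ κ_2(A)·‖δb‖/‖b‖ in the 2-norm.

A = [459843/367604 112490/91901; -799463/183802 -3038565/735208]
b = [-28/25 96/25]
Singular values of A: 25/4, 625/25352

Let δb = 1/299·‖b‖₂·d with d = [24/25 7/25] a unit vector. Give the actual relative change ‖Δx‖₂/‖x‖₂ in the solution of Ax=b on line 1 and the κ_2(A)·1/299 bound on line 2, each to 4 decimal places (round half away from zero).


0.8479
0.8479

from the listed singular values, σ₁ = 25/4, σ_n = 625/25352
condition number: (25/4) ÷ (625/25352) = 253.5200
perturbation bound = 253.5200·1/299 = 0.8479
solve Ax = b  →  x = [-0.4634 -0.4414]
‖b‖₂ = 4.0000 and ‖x‖₂ = 0.6400
re-solving with b+δb shifts x by Δx of norm 0.5427
realised ‖Δx‖/‖x‖ = 0.8479
tightness: 0.8479 against a bound of 0.8479; the bound is attained (ratio 1)


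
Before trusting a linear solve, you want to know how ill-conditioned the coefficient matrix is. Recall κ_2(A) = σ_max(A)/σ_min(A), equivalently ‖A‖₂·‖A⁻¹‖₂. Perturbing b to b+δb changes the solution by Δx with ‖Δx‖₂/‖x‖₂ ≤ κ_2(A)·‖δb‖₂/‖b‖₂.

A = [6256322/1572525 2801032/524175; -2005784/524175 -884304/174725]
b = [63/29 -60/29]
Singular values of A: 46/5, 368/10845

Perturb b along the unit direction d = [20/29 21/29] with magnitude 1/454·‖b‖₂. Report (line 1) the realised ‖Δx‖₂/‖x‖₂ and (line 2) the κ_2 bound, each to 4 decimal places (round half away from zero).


from the listed singular values, σ₁ = 46/5, σ_n = 368/10845
condition number: (46/5) ÷ (368/10845) = 271.1250
worst-case relative error ≤ 271.1250 × 1/454 = 0.5972
solve Ax = b  →  x = [0.1957 0.2609]
2-norm of b is 3.0000; of x, 0.3261
Δx = A⁻¹·δb where δb = 1/454·3.0000·d; ‖Δx‖ = 0.1947
relative error = 0.5972
so the bound is sharp here: realised error equals the bound

0.5972
0.5972


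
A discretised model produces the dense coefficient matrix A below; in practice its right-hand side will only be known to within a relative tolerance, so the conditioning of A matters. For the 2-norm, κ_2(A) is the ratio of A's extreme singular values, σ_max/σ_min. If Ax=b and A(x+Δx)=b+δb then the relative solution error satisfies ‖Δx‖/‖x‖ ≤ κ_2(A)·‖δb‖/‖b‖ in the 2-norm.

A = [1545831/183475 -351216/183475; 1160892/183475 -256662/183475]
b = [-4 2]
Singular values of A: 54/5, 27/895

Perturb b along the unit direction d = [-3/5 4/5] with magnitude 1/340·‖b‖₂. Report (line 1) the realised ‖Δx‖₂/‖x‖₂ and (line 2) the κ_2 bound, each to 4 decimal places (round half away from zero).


σ_max = 54/5, σ_min = 27/895
κ_2(A) = (54/5) / (27/895) = 358.0000
bound on ‖Δx‖/‖x‖: κ·ε = 358.0000·1/340 = 1.0529
solve Ax = b  →  x = [28.9250 129.3993]
‖b‖ = 4.4721, ‖x‖ = 132.5927
Δx = A⁻¹·δb where δb = 1/340·4.4721·d; ‖Δx‖ = 0.4360
relative error = 0.0033
tightness: 0.0033 against a bound of 1.0529 (unrounded ratio ≈ 0.0031)

0.0033
1.0529


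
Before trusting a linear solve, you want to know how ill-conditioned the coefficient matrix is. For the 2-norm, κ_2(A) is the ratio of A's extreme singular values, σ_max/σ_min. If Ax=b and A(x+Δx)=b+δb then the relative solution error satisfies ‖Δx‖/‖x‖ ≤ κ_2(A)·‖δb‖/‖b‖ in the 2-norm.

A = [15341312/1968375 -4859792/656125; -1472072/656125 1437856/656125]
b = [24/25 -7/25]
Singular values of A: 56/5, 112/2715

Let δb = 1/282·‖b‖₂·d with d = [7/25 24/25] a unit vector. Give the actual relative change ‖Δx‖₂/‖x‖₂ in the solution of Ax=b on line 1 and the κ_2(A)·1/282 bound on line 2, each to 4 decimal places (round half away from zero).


largest singular value 56/5, smallest 112/2715
κ_2(A) = (56/5) / (112/2715) = 271.5000
bound on ‖Δx‖/‖x‖: κ·ε = 271.5000·1/282 = 0.9628
solve Ax = b  →  x = [0.0647 -0.0616]
2-norm of b is 1.0000; of x, 0.0893
Δx = A⁻¹·δb where δb = 1/282·1.0000·d; ‖Δx‖ = 0.0860
dividing the unrounded norms, ‖Δx‖/‖x‖ = 0.9628
tightness: 0.9628 against a bound of 0.9628; the bound is attained (ratio 1)

0.9628
0.9628


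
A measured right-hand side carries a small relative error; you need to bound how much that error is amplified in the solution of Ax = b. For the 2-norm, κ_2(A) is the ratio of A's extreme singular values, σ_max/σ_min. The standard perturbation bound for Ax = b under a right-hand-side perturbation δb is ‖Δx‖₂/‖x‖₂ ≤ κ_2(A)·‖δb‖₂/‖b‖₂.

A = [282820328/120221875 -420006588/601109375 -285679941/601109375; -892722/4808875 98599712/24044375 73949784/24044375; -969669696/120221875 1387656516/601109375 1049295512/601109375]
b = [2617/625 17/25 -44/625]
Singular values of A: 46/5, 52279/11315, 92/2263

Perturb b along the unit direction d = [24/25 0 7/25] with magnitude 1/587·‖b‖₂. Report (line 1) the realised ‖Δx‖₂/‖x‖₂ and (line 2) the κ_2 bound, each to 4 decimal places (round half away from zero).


largest singular value 46/5, smallest 92/2263
condition number: (46/5) ÷ (92/2263) = 226.3000
perturbation bound = 226.3000·1/587 = 0.3855
solve Ax = b  →  x = [0.1978 -58.9229 78.7969]
2-norm of b is 4.2426; of x, 98.3916
re-solving with b+δb shifts x by Δx of norm 0.1778
relative error = 0.0018
tightness: 0.0018 against a bound of 0.3855 (unrounded ratio ≈ 0.0047)

0.0018
0.3855


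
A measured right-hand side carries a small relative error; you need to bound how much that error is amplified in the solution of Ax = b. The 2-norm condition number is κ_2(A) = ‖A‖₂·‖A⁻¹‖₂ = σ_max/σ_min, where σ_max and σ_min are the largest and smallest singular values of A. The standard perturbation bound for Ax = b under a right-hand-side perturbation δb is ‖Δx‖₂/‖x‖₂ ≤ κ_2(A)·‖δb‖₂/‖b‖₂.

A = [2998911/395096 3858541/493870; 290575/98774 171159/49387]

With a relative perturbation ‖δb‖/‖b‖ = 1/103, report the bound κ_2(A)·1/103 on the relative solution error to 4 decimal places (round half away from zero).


0.4070

AᵀA = [2110673021/31850816 2766945951/39813520; 2766945951/39813520 3635559881/49766900]; tr = 3825371849/27457600, det = 12117361/1098304
char-poly roots: 3481/25 and 87025/1098304
so κ_2 = √((3481/25) / (87025/1098304)) = 41.9200
perturbation bound = 41.9200·1/103 = 0.4070


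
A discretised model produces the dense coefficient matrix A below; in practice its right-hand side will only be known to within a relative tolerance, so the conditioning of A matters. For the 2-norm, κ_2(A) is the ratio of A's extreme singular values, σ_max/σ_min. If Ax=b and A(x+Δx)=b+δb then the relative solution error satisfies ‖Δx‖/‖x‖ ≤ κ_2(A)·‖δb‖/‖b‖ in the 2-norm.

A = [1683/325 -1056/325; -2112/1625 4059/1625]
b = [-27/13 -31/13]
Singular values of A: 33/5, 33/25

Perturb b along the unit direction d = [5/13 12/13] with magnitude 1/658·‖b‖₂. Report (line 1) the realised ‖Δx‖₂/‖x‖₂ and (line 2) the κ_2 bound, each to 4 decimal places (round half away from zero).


0.0016
0.0076

from the listed singular values, σ₁ = 33/5, σ_n = 33/25
κ = σ_max/σ_min = (33/5)/(33/25) = 5.0000
worst-case relative error ≤ 5.0000 × 1/658 = 0.0076
solve Ax = b  →  x = [-1.4848 -1.7273]
‖b‖ = 3.1623, ‖x‖ = 2.2778
re-solving with b+δb shifts x by Δx of norm 0.0036
realised ‖Δx‖/‖x‖ = 0.0016
tightness: 0.0016 against a bound of 0.0076 (unrounded ratio ≈ 0.2104)


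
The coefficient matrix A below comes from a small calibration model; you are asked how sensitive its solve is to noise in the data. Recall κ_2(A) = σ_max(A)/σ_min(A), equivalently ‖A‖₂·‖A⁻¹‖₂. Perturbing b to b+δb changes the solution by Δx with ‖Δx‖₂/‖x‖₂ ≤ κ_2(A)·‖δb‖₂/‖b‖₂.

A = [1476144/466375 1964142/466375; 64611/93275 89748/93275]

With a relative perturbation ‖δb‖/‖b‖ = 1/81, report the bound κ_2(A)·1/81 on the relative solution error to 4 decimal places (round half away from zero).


form AᵀA = [1358337681/129390625 1811019708/129390625; 1811019708/129390625 2414765844/129390625] with trace 150924141/5175625 and determinant 2125764/129390625
solving λ² − 150924141/5175625·λ + 2125764/129390625 = 0 gives λ = 729/25, 2916/5175625
so κ_2 = √((729/25) / (2916/5175625)) = 227.5000
bound on ‖Δx‖/‖x‖: κ·ε = 227.5000·1/81 = 2.8086

2.8086
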